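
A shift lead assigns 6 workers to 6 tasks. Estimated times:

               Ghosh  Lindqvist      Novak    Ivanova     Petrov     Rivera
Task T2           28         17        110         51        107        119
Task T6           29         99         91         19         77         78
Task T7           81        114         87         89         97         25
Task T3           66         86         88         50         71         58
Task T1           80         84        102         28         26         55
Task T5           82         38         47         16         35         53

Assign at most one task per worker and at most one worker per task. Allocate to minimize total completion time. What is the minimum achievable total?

Optimal: Ghosh→Task T6 (29 min), Lindqvist→Task T2 (17 min), Novak→Task T5 (47 min), Ivanova→Task T3 (50 min), Petrov→Task T1 (26 min), Rivera→Task T7 (25 min) — total 29+17+47+50+26+25 = 194 min.
Min-entry greedy (repeatedly take the single cheapest remaining cell) gives 201 min, worse by 7.
Swapping Petrov↔Ivanova (Petrov→Task T3 71 min, Ivanova→Task T1 28 min) adds 23.
Every other assignment is strictly worse.

Minimum total: 194 min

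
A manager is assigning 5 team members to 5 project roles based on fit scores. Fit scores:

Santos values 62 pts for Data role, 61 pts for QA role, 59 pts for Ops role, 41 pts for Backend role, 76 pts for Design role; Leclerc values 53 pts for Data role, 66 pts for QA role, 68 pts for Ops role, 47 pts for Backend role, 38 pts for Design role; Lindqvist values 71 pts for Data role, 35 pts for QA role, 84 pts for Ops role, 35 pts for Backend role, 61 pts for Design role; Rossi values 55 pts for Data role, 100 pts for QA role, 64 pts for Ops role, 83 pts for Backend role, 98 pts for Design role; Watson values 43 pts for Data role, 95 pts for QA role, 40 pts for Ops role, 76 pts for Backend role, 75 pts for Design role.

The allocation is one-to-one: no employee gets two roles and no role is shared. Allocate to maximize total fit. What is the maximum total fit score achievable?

Max total: 393 pts

Optimal: Santos→Design role (76 pts), Leclerc→Ops role (68 pts), Lindqvist→Data role (71 pts), Rossi→Backend role (83 pts), Watson→QA role (95 pts) — total 76+68+71+83+95 = 393 pts.
Row-greedy (each employee in turn takes its best remaining role) gives 391 pts, worse by 2.
Next-best assignment: Santos→Design role, Leclerc→Data role, Lindqvist→Ops role, Rossi→Backend role, Watson→QA role = 391 pts.
Every other assignment is strictly worse.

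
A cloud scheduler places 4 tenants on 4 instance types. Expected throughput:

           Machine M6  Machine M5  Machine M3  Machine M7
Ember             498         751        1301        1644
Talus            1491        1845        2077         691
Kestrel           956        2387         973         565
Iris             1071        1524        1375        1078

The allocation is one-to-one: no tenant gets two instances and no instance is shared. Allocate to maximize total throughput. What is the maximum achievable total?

Optimal: Ember→Machine M7 (1644 ops/s), Talus→Machine M3 (2077 ops/s), Kestrel→Machine M5 (2387 ops/s), Iris→Machine M6 (1071 ops/s) — total 1644+2077+2387+1071 = 7179 ops/s.
Column-greedy (each instance in turn goes to its best remaining tenant) gives 6897 ops/s, worse by 282.

Maximum total: 7179 ops/s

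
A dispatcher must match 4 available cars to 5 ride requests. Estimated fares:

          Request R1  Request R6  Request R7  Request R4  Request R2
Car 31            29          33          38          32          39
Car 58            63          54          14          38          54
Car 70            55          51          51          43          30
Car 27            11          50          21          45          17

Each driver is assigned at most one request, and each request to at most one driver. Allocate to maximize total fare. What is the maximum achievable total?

Optimal: Car 31→Request R2 ($39), Car 58→Request R1 ($63), Car 70→Request R7 ($51), Car 27→Request R6 ($50) — total 39+63+51+50 = $203.
Column-greedy (each request in turn goes to its best remaining driver) gives $197, worse by 6.
Swapping Car 58↔Car 70 (Car 58→Request R7 $14, Car 70→Request R1 $55) loses 45.

Max total: $203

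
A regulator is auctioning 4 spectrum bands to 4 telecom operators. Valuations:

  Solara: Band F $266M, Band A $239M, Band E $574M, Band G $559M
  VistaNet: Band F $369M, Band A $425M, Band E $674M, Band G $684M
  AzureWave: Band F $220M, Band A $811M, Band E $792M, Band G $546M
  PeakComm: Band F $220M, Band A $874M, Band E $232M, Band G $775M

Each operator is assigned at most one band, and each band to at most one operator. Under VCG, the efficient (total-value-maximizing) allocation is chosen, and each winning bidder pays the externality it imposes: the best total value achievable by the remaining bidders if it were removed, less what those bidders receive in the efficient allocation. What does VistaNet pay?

Efficient allocation: Solara→Band F ($266M), VistaNet→Band G ($684M), AzureWave→Band E ($792M), PeakComm→Band A ($874M); total welfare W = $2616M.
VistaNet receives Band G at value $684M, so the others get W − 684 = $1932M.
Without VistaNet: best allocation of the remaining 3 bidders over all 4 bands is Solara→Band G ($559M), AzureWave→Band E ($792M), PeakComm→Band A ($874M), total $2225M.
VCG payment = (others' best without VistaNet) − (others' welfare with VistaNet) = 2225 − 1932 = $293M.

VistaNet pays $293M.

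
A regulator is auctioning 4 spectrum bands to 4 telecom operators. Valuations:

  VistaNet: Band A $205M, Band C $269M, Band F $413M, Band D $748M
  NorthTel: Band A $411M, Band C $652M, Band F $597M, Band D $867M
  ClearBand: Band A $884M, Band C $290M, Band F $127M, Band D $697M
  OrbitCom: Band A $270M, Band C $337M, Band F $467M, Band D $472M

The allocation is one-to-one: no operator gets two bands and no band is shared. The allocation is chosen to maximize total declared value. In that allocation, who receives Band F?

OrbitCom receives Band F.

This is the linear assignment problem.
Optimal: VistaNet→Band D ($748M), NorthTel→Band C ($652M), ClearBand→Band A ($884M), OrbitCom→Band F ($467M) — total 748+652+884+467 = $2751M.
Max-entry greedy (repeatedly take the single best remaining cell) gives $2487M, worse by 264.
OrbitCom's own top band is Band D ($472M), but forcing OrbitCom→Band D and reassigning the rest optimally gives only $2421M — worse by 330.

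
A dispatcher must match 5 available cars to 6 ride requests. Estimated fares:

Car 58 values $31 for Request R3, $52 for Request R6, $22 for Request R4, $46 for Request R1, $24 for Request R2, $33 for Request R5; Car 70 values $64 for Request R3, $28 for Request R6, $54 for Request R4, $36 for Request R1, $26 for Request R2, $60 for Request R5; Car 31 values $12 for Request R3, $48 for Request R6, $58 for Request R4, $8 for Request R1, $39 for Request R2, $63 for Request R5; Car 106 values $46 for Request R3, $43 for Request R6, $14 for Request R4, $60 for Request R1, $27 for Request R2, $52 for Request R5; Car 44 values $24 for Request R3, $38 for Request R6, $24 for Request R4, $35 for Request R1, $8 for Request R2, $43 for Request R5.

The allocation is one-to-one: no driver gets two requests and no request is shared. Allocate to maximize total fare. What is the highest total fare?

Maximum total: $277

Optimal: Car 58→Request R6 ($52), Car 70→Request R3 ($64), Car 31→Request R4 ($58), Car 106→Request R1 ($60), Car 44→Request R5 ($43) — total 52+64+58+60+43 = $277.
Column-greedy (each request in turn goes to its best remaining driver) gives $242, worse by 35.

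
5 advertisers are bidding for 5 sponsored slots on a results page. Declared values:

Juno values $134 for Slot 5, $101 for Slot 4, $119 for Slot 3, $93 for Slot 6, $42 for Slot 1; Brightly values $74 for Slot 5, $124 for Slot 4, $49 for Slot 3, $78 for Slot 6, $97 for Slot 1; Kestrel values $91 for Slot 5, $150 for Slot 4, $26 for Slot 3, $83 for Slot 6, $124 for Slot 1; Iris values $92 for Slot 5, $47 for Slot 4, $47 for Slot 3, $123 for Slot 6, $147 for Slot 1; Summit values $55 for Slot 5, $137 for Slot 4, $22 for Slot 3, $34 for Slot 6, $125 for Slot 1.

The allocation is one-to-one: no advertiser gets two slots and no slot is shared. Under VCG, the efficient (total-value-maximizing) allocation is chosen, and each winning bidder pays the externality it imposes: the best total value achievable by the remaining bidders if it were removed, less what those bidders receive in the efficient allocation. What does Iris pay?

Iris pays $19.

Efficient allocation: Juno→Slot 3 ($119), Brightly→Slot 5 ($74), Kestrel→Slot 4 ($150), Iris→Slot 6 ($123), Summit→Slot 1 ($125); total welfare W = $591.
Iris receives Slot 6 at value $123, so the others get W − 123 = $468.
Without Iris: best allocation of the remaining 4 bidders over all 5 slots is Juno→Slot 5 ($134), Brightly→Slot 6 ($78), Kestrel→Slot 4 ($150), Summit→Slot 1 ($125), total $487.
VCG payment = (others' best without Iris) − (others' welfare with Iris) = 487 − 468 = $19.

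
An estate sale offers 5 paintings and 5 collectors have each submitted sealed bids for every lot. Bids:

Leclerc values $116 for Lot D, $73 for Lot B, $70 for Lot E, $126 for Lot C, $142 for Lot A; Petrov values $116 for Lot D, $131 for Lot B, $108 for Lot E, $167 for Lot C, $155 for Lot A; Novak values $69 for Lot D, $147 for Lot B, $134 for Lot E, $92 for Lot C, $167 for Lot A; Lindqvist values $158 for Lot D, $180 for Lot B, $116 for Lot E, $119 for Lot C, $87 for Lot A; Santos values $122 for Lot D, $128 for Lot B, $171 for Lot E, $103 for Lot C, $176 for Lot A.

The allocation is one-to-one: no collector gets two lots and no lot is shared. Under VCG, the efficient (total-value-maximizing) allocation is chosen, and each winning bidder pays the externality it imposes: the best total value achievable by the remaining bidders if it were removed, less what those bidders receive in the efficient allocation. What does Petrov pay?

Efficient allocation: Leclerc→Lot D ($116), Petrov→Lot C ($167), Novak→Lot A ($167), Lindqvist→Lot B ($180), Santos→Lot E ($171); total welfare W = $801.
Petrov receives Lot C at value $167, so the others get W − 167 = $634.
Without Petrov: best allocation of the remaining 4 bidders over all 5 lots is Leclerc→Lot C ($126), Novak→Lot A ($167), Lindqvist→Lot B ($180), Santos→Lot E ($171), total $644.
VCG payment = (others' best without Petrov) − (others' welfare with Petrov) = 644 − 634 = $10.

Petrov pays $10.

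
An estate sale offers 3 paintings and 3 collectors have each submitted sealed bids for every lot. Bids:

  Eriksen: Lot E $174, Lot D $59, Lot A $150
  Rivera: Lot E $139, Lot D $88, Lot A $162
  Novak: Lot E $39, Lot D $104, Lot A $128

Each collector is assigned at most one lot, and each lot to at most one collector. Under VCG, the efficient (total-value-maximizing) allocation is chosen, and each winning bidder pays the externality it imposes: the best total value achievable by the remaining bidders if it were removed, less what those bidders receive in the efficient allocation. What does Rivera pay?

Rivera pays $24.

Efficient allocation: Eriksen→Lot E ($174), Rivera→Lot A ($162), Novak→Lot D ($104); total welfare W = $440.
Rivera receives Lot A at value $162, so the others get W − 162 = $278.
Without Rivera: best allocation of the remaining 2 bidders over all 3 lots is Eriksen→Lot E ($174), Novak→Lot A ($128), total $302.
VCG payment = (others' best without Rivera) − (others' welfare with Rivera) = 302 − 278 = $24.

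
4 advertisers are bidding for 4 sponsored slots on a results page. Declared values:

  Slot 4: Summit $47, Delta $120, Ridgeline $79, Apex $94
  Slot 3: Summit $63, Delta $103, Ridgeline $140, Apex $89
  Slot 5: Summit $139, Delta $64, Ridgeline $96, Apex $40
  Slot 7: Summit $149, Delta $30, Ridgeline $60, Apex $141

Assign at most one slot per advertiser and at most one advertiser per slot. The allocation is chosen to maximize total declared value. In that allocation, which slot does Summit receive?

Optimal: Summit→Slot 5 ($139), Delta→Slot 4 ($120), Ridgeline→Slot 3 ($140), Apex→Slot 7 ($141) — total 139+120+140+141 = $540.
Row-greedy (each advertiser in turn takes its best remaining slot) gives $449, worse by 91.
Next-best assignment: Summit→Slot 5, Delta→Slot 3, Ridgeline→Slot 4, Apex→Slot 7 = $462.
Swapping Summit↔Ridgeline (Summit→Slot 3 $63, Ridgeline→Slot 5 $96) loses 120.
Summit's own top slot is Slot 7 ($149), but forcing Summit→Slot 7 and reassigning the rest optimally gives only $454 — worse by 86.

Summit receives Slot 5.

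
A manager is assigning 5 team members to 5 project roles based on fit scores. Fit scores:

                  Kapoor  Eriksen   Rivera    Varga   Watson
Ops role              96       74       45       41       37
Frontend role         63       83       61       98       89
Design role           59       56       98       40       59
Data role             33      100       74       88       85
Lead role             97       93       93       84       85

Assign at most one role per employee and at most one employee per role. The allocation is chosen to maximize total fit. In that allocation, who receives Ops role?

Treat this as an assignment problem: match each employee to one role.
Optimal: Kapoor→Ops role (96 pts), Eriksen→Data role (100 pts), Rivera→Design role (98 pts), Varga→Frontend role (98 pts), Watson→Lead role (85 pts) — total 96+100+98+98+85 = 477 pts.
Row-greedy (each employee in turn takes its best remaining role) gives 430 pts, worse by 47.
Next-best assignment: Kapoor→Ops role, Eriksen→Lead role, Rivera→Design role, Varga→Frontend role, Watson→Data role = 470 pts.
Kapoor's own top role is Lead role (97 pts), but forcing Kapoor→Lead role and reassigning the rest optimally gives only 452 pts — worse by 25.

Kapoor receives Ops role.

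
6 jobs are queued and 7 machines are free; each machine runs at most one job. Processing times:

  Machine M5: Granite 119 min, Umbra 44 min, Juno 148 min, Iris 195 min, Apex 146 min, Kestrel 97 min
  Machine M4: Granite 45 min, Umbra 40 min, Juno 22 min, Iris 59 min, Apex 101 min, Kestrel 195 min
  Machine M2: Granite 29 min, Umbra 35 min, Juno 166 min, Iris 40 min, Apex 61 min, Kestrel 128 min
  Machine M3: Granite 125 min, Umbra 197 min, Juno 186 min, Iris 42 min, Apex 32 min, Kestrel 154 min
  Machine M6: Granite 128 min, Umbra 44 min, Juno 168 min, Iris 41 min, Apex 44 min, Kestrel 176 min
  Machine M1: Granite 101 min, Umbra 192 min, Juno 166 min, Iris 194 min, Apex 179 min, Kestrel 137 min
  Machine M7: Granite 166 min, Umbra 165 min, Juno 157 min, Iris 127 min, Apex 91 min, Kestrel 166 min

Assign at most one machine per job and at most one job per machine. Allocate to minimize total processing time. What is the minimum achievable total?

Minimum total: 305 min

Optimal: Granite→Machine M2 (29 min), Umbra→Machine M5 (44 min), Juno→Machine M4 (22 min), Iris→Machine M6 (41 min), Apex→Machine M3 (32 min), Kestrel→Machine M1 (137 min) — total 29+44+22+41+32+137 = 305 min.
Row-greedy (each job in turn takes its cheapest remaining machine) gives 427 min, worse by 122.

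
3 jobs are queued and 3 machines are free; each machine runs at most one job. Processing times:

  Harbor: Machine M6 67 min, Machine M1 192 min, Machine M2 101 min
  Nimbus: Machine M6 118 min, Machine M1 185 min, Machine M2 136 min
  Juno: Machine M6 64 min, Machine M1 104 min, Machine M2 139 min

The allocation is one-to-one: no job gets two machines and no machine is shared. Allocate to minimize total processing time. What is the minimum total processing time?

Minimum total: 307 min

Optimal: Harbor→Machine M6 (67 min), Nimbus→Machine M2 (136 min), Juno→Machine M1 (104 min) — total 67+136+104 = 307 min.
Column-greedy (each machine in turn goes to its cheapest remaining job) gives 350 min, worse by 43.
Next-best assignment: Harbor→Machine M2, Nimbus→Machine M6, Juno→Machine M1 = 323 min.
No other one-to-one assignment undercuts 307 min.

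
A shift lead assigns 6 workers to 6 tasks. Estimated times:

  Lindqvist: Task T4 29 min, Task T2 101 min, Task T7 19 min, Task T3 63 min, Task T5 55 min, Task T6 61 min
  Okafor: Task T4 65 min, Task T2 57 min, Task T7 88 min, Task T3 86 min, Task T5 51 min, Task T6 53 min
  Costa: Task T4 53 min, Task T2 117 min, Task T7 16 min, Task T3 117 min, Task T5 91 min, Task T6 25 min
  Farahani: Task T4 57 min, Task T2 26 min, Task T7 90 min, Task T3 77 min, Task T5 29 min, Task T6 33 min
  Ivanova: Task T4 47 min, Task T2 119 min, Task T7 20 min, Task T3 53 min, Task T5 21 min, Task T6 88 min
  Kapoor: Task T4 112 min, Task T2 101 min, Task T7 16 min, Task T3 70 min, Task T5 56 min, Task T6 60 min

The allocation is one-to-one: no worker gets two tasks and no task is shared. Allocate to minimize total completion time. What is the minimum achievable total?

Minimum total: 200 min

This is a one-to-one assignment (minimum-cost bipartite matching).
Optimal: Lindqvist→Task T4 (29 min), Okafor→Task T5 (51 min), Costa→Task T6 (25 min), Farahani→Task T2 (26 min), Ivanova→Task T3 (53 min), Kapoor→Task T7 (16 min) — total 29+51+25+26+53+16 = 200 min.
Row-greedy (each worker in turn takes its cheapest remaining task) gives 238 min, worse by 38.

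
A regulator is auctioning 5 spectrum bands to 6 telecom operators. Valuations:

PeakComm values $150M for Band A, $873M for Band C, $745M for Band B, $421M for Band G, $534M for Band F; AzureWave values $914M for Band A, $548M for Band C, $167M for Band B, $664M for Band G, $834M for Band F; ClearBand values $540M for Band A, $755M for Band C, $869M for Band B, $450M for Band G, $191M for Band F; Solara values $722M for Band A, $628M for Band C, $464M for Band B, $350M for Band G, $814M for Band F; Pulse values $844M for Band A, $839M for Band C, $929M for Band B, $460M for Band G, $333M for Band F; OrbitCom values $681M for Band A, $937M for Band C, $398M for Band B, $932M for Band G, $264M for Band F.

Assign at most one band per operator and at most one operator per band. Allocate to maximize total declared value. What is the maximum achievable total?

Optimal: AzureWave→Band A ($914M), PeakComm→Band C ($873M), Pulse→Band B ($929M), OrbitCom→Band G ($932M), Solara→Band F ($814M) — total 914+873+929+932+814 = $4462M.
Row-greedy (each operator in turn takes its best remaining band) gives $3930M, worse by 532.
Next-best assignment: AzureWave→Band A, PeakComm→Band C, ClearBand→Band B, OrbitCom→Band G, Solara→Band F = $4402M.
Every other assignment is strictly worse.

Max total: $4462M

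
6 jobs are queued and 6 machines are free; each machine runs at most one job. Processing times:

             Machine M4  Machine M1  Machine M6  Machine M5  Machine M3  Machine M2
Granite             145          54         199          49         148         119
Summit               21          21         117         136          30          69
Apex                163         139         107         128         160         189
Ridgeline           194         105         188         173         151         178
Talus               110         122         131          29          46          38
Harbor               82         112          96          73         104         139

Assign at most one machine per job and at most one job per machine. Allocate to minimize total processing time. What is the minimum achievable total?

Min total: 411 min

This is a one-to-one assignment (minimum-cost bipartite matching).
Optimal: Granite→Machine M5 (49 min), Summit→Machine M3 (30 min), Apex→Machine M6 (107 min), Ridgeline→Machine M1 (105 min), Talus→Machine M2 (38 min), Harbor→Machine M4 (82 min) — total 49+30+107+105+38+82 = 411 min.
Min-entry greedy (repeatedly take the single cheapest remaining cell) gives 540 min, worse by 129.
Swapping Harbor↔Granite (Harbor→Machine M5 73 min, Granite→Machine M4 145 min) adds 87.
No other one-to-one assignment undercuts 411 min.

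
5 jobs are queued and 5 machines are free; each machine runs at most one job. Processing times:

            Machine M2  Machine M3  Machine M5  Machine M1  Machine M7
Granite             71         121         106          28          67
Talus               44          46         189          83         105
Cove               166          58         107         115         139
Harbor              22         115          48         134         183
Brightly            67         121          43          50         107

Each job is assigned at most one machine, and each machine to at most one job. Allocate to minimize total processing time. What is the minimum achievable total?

Minimum total: 256 min

Optimal: Granite→Machine M1 (28 min), Talus→Machine M7 (105 min), Cove→Machine M3 (58 min), Harbor→Machine M2 (22 min), Brightly→Machine M5 (43 min) — total 28+105+58+22+43 = 256 min.
Min-entry greedy (repeatedly take the single cheapest remaining cell) gives 278 min, worse by 22.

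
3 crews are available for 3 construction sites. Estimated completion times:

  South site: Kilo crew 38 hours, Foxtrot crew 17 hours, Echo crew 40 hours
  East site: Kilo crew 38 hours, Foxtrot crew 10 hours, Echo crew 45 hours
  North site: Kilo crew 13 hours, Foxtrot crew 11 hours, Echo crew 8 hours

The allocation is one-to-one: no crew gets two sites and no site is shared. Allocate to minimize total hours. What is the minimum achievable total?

Optimal: Kilo crew→South site (38 hours), Foxtrot crew→East site (10 hours), Echo crew→North site (8 hours) — total 38+10+8 = 56 hours.
Row-greedy (each crew in turn takes its cheapest remaining site) gives 63 hours, worse by 7.
Next-best assignment: Kilo crew→East site, Foxtrot crew→South site, Echo crew→North site = 63 hours.
Swapping Foxtrot crew↔Echo crew (Foxtrot crew→North site 11 hours, Echo crew→East site 45 hours) adds 38.
No other one-to-one assignment undercuts 56 hours.

Min total: 56 hours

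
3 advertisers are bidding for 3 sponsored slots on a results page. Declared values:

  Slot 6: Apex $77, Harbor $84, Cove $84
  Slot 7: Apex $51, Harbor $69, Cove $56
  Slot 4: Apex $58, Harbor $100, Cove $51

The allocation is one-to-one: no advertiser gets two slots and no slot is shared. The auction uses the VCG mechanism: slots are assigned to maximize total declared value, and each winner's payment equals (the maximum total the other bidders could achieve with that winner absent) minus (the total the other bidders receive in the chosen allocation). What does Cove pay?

Efficient allocation: Apex→Slot 7 ($51), Harbor→Slot 4 ($100), Cove→Slot 6 ($84); total welfare W = $235.
Cove receives Slot 6 at value $84, so the others get W − 84 = $151.
Without Cove: best allocation of the remaining 2 bidders over all 3 slots is Apex→Slot 6 ($77), Harbor→Slot 4 ($100), total $177.
VCG payment = (others' best without Cove) − (others' welfare with Cove) = 177 − 151 = $26.

Cove pays $26.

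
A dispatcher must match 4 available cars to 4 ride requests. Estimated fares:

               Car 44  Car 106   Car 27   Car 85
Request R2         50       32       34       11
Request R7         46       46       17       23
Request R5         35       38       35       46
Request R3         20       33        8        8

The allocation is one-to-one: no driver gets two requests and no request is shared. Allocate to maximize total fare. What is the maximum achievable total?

This is the linear assignment problem.
Optimal: Car 44→Request R7 ($46), Car 106→Request R3 ($33), Car 27→Request R2 ($34), Car 85→Request R5 ($46) — total 46+33+34+46 = $159.
Column-greedy (each request in turn goes to its best remaining driver) gives $150, worse by 9.
No other one-to-one assignment exceeds $159.

Max total: $159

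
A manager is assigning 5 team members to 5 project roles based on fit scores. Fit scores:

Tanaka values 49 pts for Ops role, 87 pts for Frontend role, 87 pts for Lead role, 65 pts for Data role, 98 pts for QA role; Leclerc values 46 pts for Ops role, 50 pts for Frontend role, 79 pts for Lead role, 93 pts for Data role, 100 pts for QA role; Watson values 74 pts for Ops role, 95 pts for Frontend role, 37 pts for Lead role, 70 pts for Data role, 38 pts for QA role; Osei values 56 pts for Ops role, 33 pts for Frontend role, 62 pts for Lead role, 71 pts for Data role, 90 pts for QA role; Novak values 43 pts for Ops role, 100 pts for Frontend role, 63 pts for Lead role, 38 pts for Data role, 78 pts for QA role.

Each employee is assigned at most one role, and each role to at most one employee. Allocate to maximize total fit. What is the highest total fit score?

This is the linear assignment problem.
Optimal: Tanaka→Lead role (87 pts), Leclerc→Data role (93 pts), Watson→Ops role (74 pts), Osei→QA role (90 pts), Novak→Frontend role (100 pts) — total 87+93+74+90+100 = 444 pts.
Max-entry greedy (repeatedly take the single best remaining cell) gives 432 pts, worse by 12.
Next-best assignment: Tanaka→Lead role, Leclerc→QA role, Watson→Ops role, Osei→Data role, Novak→Frontend role = 432 pts.
Every other assignment is strictly worse.

Max total: 444 pts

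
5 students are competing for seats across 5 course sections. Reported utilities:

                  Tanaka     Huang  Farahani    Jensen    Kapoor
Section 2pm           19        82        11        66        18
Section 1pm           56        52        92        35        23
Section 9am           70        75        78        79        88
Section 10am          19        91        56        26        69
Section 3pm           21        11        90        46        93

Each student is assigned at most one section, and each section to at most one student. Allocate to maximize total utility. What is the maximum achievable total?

Optimal: Tanaka→Section 9am (70 points), Huang→Section 10am (91 points), Farahani→Section 1pm (92 points), Jensen→Section 2pm (66 points), Kapoor→Section 3pm (93 points) — total 70+91+92+66+93 = 412 points.
Column-greedy (each section in turn goes to its best remaining student) gives 309 points, worse by 103.
Next-best assignment: Tanaka→Section 1pm, Huang→Section 10am, Farahani→Section 3pm, Jensen→Section 2pm, Kapoor→Section 9am = 391 points.

Max total: 412 points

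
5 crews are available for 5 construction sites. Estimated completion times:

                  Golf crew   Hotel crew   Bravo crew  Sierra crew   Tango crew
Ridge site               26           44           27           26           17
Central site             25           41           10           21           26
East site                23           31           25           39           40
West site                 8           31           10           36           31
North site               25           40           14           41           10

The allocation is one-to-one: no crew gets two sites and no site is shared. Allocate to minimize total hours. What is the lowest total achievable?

Min total: 85 hours

This is a one-to-one assignment (minimum-cost bipartite matching).
Optimal: Golf crew→West site (8 hours), Hotel crew→East site (31 hours), Bravo crew→Central site (10 hours), Sierra crew→Ridge site (26 hours), Tango crew→North site (10 hours) — total 8+31+10+26+10 = 85 hours.
Column-greedy (each site in turn goes to its cheapest remaining crew) gives 122 hours, worse by 37.
Swapping Tango crew↔Sierra crew (Tango crew→Ridge site 17 hours, Sierra crew→North site 41 hours) adds 22.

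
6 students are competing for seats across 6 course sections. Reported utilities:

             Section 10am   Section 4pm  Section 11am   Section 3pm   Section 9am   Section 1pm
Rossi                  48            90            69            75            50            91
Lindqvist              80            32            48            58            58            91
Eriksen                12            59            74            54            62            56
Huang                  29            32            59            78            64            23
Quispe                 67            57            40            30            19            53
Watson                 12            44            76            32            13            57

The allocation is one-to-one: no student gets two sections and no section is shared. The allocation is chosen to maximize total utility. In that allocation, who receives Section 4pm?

Rossi receives Section 4pm.

This is the linear assignment problem.
Optimal: Rossi→Section 4pm (90 points), Lindqvist→Section 1pm (91 points), Eriksen→Section 9am (62 points), Huang→Section 3pm (78 points), Quispe→Section 10am (67 points), Watson→Section 11am (76 points) — total 90+91+62+78+67+76 = 464 points.
Row-greedy (each student in turn takes its best remaining section) gives 393 points, worse by 71.
No other one-to-one assignment exceeds 464 points.
Rossi's own top section is Section 1pm (91 points), but forcing Rossi→Section 1pm and reassigning the rest optimally gives only 444 points — worse by 20.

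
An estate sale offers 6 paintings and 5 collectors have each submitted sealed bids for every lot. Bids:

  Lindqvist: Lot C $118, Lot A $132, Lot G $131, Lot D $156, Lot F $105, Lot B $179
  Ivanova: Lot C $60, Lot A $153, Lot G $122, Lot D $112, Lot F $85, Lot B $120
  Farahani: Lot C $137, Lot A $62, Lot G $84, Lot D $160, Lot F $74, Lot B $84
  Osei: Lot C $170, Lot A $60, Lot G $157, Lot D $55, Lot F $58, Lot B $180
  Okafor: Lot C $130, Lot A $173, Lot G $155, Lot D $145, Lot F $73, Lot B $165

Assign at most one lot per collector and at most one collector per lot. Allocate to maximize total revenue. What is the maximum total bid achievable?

Max total: $817

This is the linear assignment problem.
Optimal: Lindqvist→Lot B ($179), Ivanova→Lot A ($153), Farahani→Lot D ($160), Osei→Lot C ($170), Okafor→Lot G ($155) — total 179+153+160+170+155 = $817.
Max-entry greedy (repeatedly take the single best remaining cell) gives $729, worse by 88.
Swapping Lindqvist↔Osei (Lindqvist→Lot C $118, Osei→Lot B $180) loses 51.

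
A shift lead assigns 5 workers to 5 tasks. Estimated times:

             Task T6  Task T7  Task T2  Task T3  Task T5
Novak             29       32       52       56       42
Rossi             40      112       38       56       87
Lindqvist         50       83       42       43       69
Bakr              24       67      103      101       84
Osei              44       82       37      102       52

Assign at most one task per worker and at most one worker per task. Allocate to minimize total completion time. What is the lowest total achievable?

Optimal: Novak→Task T7 (32 min), Rossi→Task T2 (38 min), Lindqvist→Task T3 (43 min), Bakr→Task T6 (24 min), Osei→Task T5 (52 min) — total 32+38+43+24+52 = 189 min.
Row-greedy (each worker in turn takes its cheapest remaining task) gives 229 min, worse by 40.
Swapping Novak↔Lindqvist (Novak→Task T3 56 min, Lindqvist→Task T7 83 min) adds 64.

Minimum total: 189 min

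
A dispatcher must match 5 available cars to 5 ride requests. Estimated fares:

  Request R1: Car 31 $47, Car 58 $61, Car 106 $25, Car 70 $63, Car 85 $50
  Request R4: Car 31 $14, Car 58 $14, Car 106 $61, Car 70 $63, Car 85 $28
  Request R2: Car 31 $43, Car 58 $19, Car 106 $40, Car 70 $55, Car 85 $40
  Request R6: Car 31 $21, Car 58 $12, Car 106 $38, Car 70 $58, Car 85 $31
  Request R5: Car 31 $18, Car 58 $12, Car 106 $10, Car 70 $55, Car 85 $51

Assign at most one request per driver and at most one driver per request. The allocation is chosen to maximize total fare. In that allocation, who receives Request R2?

Car 31 receives Request R2.

Optimal: Car 31→Request R2 ($43), Car 58→Request R1 ($61), Car 106→Request R4 ($61), Car 70→Request R6 ($58), Car 85→Request R5 ($51) — total 43+61+61+58+51 = $274.
Max-entry greedy (repeatedly take the single best remaining cell) gives $230, worse by 44.
Swapping Car 85↔Car 31 (Car 85→Request R2 $40, Car 31→Request R5 $18) loses 36.
Car 31's own top request is Request R1 ($47), but forcing Car 31→Request R1 and reassigning the rest optimally gives only $236 — worse by 38.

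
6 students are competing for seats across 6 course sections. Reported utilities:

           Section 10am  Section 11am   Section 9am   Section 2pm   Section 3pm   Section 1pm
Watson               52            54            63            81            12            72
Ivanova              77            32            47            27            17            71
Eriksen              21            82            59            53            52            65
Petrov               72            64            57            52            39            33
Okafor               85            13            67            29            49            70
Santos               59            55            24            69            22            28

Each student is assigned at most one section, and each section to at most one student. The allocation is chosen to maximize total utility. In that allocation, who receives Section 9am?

This is the linear assignment problem.
Optimal: Watson→Section 9am (63 points), Ivanova→Section 1pm (71 points), Eriksen→Section 11am (82 points), Petrov→Section 3pm (39 points), Okafor→Section 10am (85 points), Santos→Section 2pm (69 points) — total 63+71+82+39+85+69 = 409 points.
Max-entry greedy (repeatedly take the single best remaining cell) gives 398 points, worse by 11.
Every other assignment is strictly worse.
Watson's own top section is Section 2pm (81 points), but forcing Watson→Section 2pm and reassigning the rest optimally gives only 401 points — worse by 8.

Watson receives Section 9am.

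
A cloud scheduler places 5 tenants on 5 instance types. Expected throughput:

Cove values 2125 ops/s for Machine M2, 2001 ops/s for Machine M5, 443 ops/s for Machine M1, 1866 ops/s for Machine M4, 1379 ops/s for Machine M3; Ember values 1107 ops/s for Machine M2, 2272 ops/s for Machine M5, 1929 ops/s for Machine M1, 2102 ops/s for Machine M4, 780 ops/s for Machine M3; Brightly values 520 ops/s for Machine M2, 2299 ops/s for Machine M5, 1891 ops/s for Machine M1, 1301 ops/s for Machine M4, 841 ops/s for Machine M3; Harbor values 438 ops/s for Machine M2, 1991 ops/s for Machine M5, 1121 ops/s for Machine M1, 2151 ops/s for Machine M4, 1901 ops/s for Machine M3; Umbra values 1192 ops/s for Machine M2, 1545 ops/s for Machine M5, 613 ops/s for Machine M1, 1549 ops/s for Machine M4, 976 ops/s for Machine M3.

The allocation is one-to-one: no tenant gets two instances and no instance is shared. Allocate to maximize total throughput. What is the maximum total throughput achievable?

This is the linear assignment problem.
Optimal: Cove→Machine M2 (2125 ops/s), Ember→Machine M1 (1929 ops/s), Brightly→Machine M5 (2299 ops/s), Harbor→Machine M3 (1901 ops/s), Umbra→Machine M4 (1549 ops/s) — total 2125+1929+2299+1901+1549 = 9803 ops/s.
Max-entry greedy (repeatedly take the single best remaining cell) gives 9480 ops/s, worse by 323.
Next-best assignment: Cove→Machine M2, Ember→Machine M5, Brightly→Machine M1, Harbor→Machine M3, Umbra→Machine M4 = 9738 ops/s.
Swapping Cove↔Ember (Cove→Machine M1 443 ops/s, Ember→Machine M2 1107 ops/s) loses 2504.
Checked against all permutations: 9803 ops/s is optimal.

Max total: 9803 ops/s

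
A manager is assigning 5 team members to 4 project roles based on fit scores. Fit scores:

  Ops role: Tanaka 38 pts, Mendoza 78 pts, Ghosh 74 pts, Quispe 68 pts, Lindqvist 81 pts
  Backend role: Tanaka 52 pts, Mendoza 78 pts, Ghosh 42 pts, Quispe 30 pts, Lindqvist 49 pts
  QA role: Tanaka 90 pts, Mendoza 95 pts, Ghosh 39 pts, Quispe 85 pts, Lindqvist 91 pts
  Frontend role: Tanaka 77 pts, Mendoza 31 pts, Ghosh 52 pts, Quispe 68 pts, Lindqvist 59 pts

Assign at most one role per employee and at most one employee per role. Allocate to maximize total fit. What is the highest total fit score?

This is the linear assignment problem.
Optimal: Lindqvist→Ops role (81 pts), Mendoza→Backend role (78 pts), Quispe→QA role (85 pts), Tanaka→Frontend role (77 pts) — total 81+78+85+77 = 321 pts.
Row-greedy (each employee in turn takes its best remaining role) gives 250 pts, worse by 71.
Next-best assignment: Ghosh→Ops role, Mendoza→Backend role, Lindqvist→QA role, Tanaka→Frontend role = 320 pts.
Swapping Tanaka↔Lindqvist (Tanaka→Ops role 38 pts, Lindqvist→Frontend role 59 pts) loses 61.
No other one-to-one assignment exceeds 321 pts.

Max total: 321 pts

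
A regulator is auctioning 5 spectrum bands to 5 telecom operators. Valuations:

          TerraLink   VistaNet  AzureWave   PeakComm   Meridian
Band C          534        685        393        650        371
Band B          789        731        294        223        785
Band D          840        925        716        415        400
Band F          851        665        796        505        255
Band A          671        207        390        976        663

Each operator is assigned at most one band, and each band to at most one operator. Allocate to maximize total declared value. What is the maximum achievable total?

Optimal: TerraLink→Band D ($840M), VistaNet→Band C ($685M), AzureWave→Band F ($796M), PeakComm→Band A ($976M), Meridian→Band B ($785M) — total 840+685+796+976+785 = $4082M.
Max-entry greedy (repeatedly take the single best remaining cell) gives $3930M, worse by 152.

Max total: $4082M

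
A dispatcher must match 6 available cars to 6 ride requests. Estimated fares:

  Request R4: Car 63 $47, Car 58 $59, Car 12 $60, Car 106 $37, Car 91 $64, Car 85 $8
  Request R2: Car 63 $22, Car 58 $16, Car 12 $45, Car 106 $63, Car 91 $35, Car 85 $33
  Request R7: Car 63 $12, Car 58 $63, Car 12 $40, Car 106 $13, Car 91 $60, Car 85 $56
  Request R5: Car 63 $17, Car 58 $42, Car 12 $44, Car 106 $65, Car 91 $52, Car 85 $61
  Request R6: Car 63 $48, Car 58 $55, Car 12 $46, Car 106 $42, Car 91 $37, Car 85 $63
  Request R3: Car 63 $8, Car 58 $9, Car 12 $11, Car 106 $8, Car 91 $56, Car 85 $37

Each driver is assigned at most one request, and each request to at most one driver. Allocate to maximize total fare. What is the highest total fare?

This is a one-to-one assignment (maximum-weight bipartite matching).
Optimal: Car 63→Request R6 ($48), Car 58→Request R7 ($63), Car 12→Request R4 ($60), Car 106→Request R2 ($63), Car 91→Request R3 ($56), Car 85→Request R5 ($61) — total 48+63+60+63+56+61 = $351.
Column-greedy (each request in turn goes to its best remaining driver) gives $310, worse by 41.
Next-best assignment: Car 63→Request R4, Car 58→Request R7, Car 12→Request R2, Car 106→Request R5, Car 91→Request R3, Car 85→Request R6 = $339.
Checked against all permutations: $351 is optimal.

Max total: $351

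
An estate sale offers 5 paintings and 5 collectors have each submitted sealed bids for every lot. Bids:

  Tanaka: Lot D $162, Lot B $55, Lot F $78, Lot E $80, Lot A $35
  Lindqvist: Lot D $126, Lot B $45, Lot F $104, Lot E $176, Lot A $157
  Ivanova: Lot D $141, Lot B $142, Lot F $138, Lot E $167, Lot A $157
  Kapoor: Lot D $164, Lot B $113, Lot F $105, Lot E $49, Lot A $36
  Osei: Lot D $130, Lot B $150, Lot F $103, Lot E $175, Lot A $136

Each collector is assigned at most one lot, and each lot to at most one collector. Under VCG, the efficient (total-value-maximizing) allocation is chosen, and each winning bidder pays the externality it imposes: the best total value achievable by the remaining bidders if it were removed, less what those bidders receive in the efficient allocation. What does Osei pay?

Efficient allocation: Tanaka→Lot D ($162), Lindqvist→Lot E ($176), Ivanova→Lot A ($157), Kapoor→Lot F ($105), Osei→Lot B ($150); total welfare W = $750.
Osei receives Lot B at value $150, so the others get W − 150 = $600.
Without Osei: best allocation of the remaining 4 bidders over all 5 lots is Tanaka→Lot D ($162), Lindqvist→Lot E ($176), Ivanova→Lot A ($157), Kapoor→Lot B ($113), total $608.
VCG payment = (others' best without Osei) − (others' welfare with Osei) = 608 − 600 = $8.

Osei pays $8.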